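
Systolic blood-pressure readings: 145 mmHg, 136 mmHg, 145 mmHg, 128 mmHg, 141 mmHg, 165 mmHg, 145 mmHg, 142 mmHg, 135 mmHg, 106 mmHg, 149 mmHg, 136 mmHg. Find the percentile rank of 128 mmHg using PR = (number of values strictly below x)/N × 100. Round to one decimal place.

8.3

N = 12.
Strictly below 128: 1. Equal to 128: 1.
PR = 1/12 × 100 = 8.3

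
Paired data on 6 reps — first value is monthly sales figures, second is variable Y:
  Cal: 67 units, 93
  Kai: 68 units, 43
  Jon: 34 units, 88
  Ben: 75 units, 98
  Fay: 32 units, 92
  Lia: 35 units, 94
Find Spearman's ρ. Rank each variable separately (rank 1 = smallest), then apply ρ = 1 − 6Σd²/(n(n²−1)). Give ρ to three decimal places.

0.314

Ranks of variable 1: 4, 5, 2, 6, 1, 3
Ranks of variable 2: 4, 1, 2, 6, 3, 5
d = r₁ − r₂: 0, 4, 0, 0, -2, -2
d²: 0, 16, 0, 0, 4, 4; Σd² = 24
ρ = 1 − 6·24/(6·35) = 1 − 144/210 = 0.314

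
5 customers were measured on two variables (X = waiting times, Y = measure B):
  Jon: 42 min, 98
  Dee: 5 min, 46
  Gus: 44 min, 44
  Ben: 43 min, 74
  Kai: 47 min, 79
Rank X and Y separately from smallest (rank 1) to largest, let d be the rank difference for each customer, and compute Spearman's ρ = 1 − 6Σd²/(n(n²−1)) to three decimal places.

0.000

Ranks of variable 1: 2, 1, 4, 3, 5
Ranks of variable 2: 5, 2, 1, 3, 4
d = r₁ − r₂: -3, -1, 3, 0, 1
d²: 9, 1, 9, 0, 1; Σd² = 20
ρ = 1 − 6·20/(5·24) = 1 − 120/120 = 0.000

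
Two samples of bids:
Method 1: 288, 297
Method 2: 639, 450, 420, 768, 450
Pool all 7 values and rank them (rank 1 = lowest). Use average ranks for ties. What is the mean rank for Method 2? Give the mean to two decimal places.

Sorted (ascending): 288, 297, 420, 450, 450, 639, 768
The 2 values of 450 occupy positions 4–5 → average rank (4+5)/2 = 4.5.
Method 2 values → pooled ranks: 639→6, 450→4.5, 420→3, 768→7, 450→4.5
Mean rank = (6 + 4.5 + 3 + 7 + 4.5) / 5 = 5.00

5.00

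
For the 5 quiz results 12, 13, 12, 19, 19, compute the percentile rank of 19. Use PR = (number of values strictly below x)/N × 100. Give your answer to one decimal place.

N = 5.
Strictly below 19: 3. Equal to 19: 2.
PR = 3/5 × 100 = 60.0

60.0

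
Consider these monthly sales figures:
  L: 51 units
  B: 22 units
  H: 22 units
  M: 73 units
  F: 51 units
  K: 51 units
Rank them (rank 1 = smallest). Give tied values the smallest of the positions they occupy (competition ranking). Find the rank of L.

3

Sorted (ascending): 22, 22, 51, 51, 51, 73
The 2 values of 22 occupy positions 1–2 → each gets rank 1.
The 3 values of 51 occupy positions 3–5 → each gets rank 3.
L has value 51 units → rank 3.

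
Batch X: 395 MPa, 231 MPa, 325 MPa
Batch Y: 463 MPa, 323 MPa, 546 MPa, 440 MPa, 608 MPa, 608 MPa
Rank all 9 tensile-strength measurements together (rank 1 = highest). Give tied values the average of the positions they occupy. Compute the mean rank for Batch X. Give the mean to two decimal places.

Sorted (descending): 608, 608, 546, 463, 440, 395, 325, 323, 231
The 2 values of 608 occupy positions 1–2 → average rank (1+2)/2 = 1.5.
Batch X values → pooled ranks: 395→6, 231→9, 325→7
Mean rank = (6 + 9 + 7) / 3 = 7.33

7.33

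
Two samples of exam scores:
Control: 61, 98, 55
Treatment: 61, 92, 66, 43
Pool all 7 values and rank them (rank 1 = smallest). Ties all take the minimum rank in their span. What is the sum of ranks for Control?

Sorted (ascending): 43, 55, 61, 61, 66, 92, 98
The 2 values of 61 occupy positions 3–4 → each gets rank 3.
Control values → pooled ranks: 61→3, 98→7, 55→2
Rank sum = 3 + 7 + 2 = 12

12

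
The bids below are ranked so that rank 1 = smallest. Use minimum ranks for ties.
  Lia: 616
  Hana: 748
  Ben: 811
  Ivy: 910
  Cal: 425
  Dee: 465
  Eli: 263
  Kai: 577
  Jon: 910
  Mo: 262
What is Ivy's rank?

Sorted (ascending): 262, 263, 425, 465, 577, 616, 748, 811, 910, 910
The 2 values of 910 occupy positions 9–10 → each gets rank 9.
Ivy has value 910 → rank 9.

9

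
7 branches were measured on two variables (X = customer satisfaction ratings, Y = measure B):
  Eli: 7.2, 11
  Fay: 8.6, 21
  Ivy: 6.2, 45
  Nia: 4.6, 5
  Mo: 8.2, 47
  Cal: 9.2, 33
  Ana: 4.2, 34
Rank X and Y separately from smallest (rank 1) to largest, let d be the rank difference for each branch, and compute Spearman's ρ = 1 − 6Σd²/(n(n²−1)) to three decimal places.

0.071

Ranks of variable 1: 4, 6, 3, 2, 5, 7, 1
Ranks of variable 2: 2, 3, 6, 1, 7, 4, 5
d = r₁ − r₂: 2, 3, -3, 1, -2, 3, -4
d²: 4, 9, 9, 1, 4, 9, 16; Σd² = 52
ρ = 1 − 6·52/(7·48) = 1 − 312/336 = 0.071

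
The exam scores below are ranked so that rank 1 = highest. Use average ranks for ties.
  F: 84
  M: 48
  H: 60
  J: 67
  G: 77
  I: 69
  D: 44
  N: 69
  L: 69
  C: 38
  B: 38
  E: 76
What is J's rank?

Sorted (descending): 84, 77, 76, 69, 69, 69, 67, 60, 48, 44, 38, 38
The 3 values of 69 occupy positions 4–6 → average rank 5.
The 2 values of 38 occupy positions 11–12 → average rank (11+12)/2 = 11.5.
J has value 67 → rank 7.

7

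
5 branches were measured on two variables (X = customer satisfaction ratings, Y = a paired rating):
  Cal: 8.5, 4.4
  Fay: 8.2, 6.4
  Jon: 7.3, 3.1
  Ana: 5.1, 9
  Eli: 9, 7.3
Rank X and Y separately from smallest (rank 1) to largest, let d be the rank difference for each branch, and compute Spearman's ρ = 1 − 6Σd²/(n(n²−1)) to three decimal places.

-0.100

Ranks of variable 1: 4, 3, 2, 1, 5
Ranks of variable 2: 2, 3, 1, 5, 4
d = r₁ − r₂: 2, 0, 1, -4, 1
d²: 4, 0, 1, 16, 1; Σd² = 22
ρ = 1 − 6·22/(5·24) = 1 − 132/120 = -0.100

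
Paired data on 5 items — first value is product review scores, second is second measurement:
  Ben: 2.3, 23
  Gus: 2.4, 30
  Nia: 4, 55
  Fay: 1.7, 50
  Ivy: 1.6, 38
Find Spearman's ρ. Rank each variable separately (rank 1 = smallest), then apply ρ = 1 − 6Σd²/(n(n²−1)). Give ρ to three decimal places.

0.200

Ranks of variable 1: 3, 4, 5, 2, 1
Ranks of variable 2: 1, 2, 5, 4, 3
d = r₁ − r₂: 2, 2, 0, -2, -2
d²: 4, 4, 0, 4, 4; Σd² = 16
ρ = 1 − 6·16/(5·24) = 1 − 96/120 = 0.200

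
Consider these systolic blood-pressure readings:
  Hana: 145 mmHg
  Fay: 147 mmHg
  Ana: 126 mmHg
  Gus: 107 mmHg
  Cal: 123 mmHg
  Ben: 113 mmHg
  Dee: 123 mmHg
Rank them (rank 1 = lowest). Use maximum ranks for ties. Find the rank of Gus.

1

Sorted (ascending): 107, 113, 123, 123, 126, 145, 147
The 2 values of 123 occupy positions 3–4 → each gets rank 4.
Gus has value 107 mmHg → rank 1.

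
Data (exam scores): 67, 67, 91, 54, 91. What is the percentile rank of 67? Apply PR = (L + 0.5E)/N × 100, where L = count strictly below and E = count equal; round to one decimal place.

N = 5.
Strictly below 67: 1. Equal to 67: 2.
PR = (1 + 0.5·2)/5 × 100 = 40.0

40.0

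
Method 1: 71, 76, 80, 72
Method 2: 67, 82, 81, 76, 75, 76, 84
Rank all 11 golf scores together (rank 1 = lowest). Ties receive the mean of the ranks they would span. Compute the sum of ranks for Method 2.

47

Sorted (ascending): 67, 71, 72, 75, 76, 76, 76, 80, 81, 82, 84
The 3 values of 76 occupy positions 5–7 → average rank 6.
Method 2 values → pooled ranks: 67→1, 82→10, 81→9, 76→6, 75→4, 76→6, 84→11
Rank sum = 1 + 10 + 9 + 6 + 4 + 6 + 11 = 47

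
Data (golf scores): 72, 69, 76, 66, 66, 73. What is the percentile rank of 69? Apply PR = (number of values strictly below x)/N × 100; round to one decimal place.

N = 6.
Strictly below 69: 2. Equal to 69: 1.
PR = 2/6 × 100 = 33.3

33.3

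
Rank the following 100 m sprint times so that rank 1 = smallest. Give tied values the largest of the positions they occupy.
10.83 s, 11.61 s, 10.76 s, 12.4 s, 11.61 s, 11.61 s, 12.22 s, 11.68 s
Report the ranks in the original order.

Sorted (ascending): 10.76, 10.83, 11.61, 11.61, 11.61, 11.68, 12.22, 12.4
The 3 values of 11.61 occupy positions 3–5 → each gets rank 5.

2, 5, 1, 8, 5, 5, 7, 6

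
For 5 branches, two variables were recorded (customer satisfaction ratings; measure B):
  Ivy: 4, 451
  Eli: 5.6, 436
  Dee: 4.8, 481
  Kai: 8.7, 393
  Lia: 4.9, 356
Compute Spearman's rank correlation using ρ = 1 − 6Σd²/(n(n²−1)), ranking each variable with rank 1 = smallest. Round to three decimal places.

-0.600

Ranks of variable 1: 1, 4, 2, 5, 3
Ranks of variable 2: 4, 3, 5, 2, 1
d = r₁ − r₂: -3, 1, -3, 3, 2
d²: 9, 1, 9, 9, 4; Σd² = 32
ρ = 1 − 6·32/(5·24) = 1 − 192/120 = -0.600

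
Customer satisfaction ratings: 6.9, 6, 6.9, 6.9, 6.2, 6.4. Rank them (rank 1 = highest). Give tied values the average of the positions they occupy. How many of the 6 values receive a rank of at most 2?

Sorted (descending): 6.9, 6.9, 6.9, 6.4, 6.2, 6
The 3 values of 6.9 occupy positions 1–3 → average rank 2.
Ranks ≤ 2: {2, 2, 2} → 3 values.

3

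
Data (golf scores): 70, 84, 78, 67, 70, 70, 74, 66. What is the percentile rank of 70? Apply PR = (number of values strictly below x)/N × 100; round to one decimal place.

25.0

N = 8.
Strictly below 70: 2. Equal to 70: 3.
PR = 2/8 × 100 = 25.0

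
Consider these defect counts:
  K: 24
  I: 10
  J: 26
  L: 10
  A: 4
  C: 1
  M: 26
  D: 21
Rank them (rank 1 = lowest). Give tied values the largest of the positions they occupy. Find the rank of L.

Sorted (ascending): 1, 4, 10, 10, 21, 24, 26, 26
The 2 values of 10 occupy positions 3–4 → each gets rank 4.
The 2 values of 26 occupy positions 7–8 → each gets rank 8.
L has value 10 → rank 4.

4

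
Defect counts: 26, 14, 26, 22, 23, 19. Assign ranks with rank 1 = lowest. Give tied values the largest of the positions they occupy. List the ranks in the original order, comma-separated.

Sorted (ascending): 14, 19, 22, 23, 26, 26
The 2 values of 26 occupy positions 5–6 → each gets rank 6.

6, 1, 6, 3, 4, 2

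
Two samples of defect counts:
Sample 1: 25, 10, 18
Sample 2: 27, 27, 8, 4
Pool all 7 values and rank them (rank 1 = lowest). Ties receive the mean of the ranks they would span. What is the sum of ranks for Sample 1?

Sorted (ascending): 4, 8, 10, 18, 25, 27, 27
The 2 values of 27 occupy positions 6–7 → average rank (6+7)/2 = 6.5.
Sample 1 values → pooled ranks: 25→5, 10→3, 18→4
Rank sum = 5 + 3 + 4 = 12

12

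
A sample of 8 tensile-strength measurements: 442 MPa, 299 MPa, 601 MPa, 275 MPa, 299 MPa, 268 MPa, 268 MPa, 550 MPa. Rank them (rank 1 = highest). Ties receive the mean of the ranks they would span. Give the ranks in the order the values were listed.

Sorted (descending): 601, 550, 442, 299, 299, 275, 268, 268
The 2 values of 299 occupy positions 4–5 → average rank (4+5)/2 = 4.5.
The 2 values of 268 occupy positions 7–8 → average rank (7+8)/2 = 7.5.

3, 4.5, 1, 6, 4.5, 7.5, 7.5, 2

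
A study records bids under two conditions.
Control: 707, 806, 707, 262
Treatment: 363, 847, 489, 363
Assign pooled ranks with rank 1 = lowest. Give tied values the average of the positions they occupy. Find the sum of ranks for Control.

19

Sorted (ascending): 262, 363, 363, 489, 707, 707, 806, 847
The 2 values of 363 occupy positions 2–3 → average rank (2+3)/2 = 2.5.
The 2 values of 707 occupy positions 5–6 → average rank (5+6)/2 = 5.5.
Control values → pooled ranks: 707→5.5, 806→7, 707→5.5, 262→1
Rank sum = 5.5 + 7 + 5.5 + 1 = 19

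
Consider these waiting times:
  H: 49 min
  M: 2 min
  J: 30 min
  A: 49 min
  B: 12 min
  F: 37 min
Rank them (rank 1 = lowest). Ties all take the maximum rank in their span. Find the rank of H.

Sorted (ascending): 2, 12, 30, 37, 49, 49
The 2 values of 49 occupy positions 5–6 → each gets rank 6.
H has value 49 min → rank 6.

6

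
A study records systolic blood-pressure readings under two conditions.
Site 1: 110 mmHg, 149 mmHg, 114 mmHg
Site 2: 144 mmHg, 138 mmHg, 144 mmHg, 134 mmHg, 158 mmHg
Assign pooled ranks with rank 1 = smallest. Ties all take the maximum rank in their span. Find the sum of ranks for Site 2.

Sorted (ascending): 110, 114, 134, 138, 144, 144, 149, 158
The 2 values of 144 occupy positions 5–6 → each gets rank 6.
Site 2 values → pooled ranks: 144→6, 138→4, 144→6, 134→3, 158→8
Rank sum = 6 + 4 + 6 + 3 + 8 = 27

27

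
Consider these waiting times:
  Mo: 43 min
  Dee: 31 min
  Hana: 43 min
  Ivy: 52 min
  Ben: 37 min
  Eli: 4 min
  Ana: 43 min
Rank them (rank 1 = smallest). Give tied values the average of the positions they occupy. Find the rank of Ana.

Sorted (ascending): 4, 31, 37, 43, 43, 43, 52
The 3 values of 43 occupy positions 4–6 → average rank 5.
Ana has value 43 min → rank 5.

5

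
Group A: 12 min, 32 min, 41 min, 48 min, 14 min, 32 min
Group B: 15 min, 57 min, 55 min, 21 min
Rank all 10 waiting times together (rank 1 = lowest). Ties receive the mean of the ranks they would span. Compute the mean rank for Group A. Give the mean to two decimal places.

Sorted (ascending): 12, 14, 15, 21, 32, 32, 41, 48, 55, 57
The 2 values of 32 occupy positions 5–6 → average rank (5+6)/2 = 5.5.
Group A values → pooled ranks: 12→1, 32→5.5, 41→7, 48→8, 14→2, 32→5.5
Mean rank = (1 + 5.5 + 7 + 8 + 2 + 5.5) / 6 = 4.83

4.83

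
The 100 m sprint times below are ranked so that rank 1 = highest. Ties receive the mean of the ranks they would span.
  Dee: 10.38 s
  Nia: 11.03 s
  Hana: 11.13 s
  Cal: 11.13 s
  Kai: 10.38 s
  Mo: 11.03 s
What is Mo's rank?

Sorted (descending): 11.13, 11.13, 11.03, 11.03, 10.38, 10.38
The 2 values of 11.13 occupy positions 1–2 → average rank (1+2)/2 = 1.5.
The 2 values of 11.03 occupy positions 3–4 → average rank (3+4)/2 = 3.5.
The 2 values of 10.38 occupy positions 5–6 → average rank (5+6)/2 = 5.5.
Mo has value 11.03 s → rank 3.5.

3.5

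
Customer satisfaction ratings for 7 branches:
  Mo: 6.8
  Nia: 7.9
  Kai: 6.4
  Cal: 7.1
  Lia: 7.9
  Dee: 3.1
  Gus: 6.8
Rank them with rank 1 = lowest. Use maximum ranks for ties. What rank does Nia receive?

Sorted (ascending): 3.1, 6.4, 6.8, 6.8, 7.1, 7.9, 7.9
The 2 values of 6.8 occupy positions 3–4 → each gets rank 4.
The 2 values of 7.9 occupy positions 6–7 → each gets rank 7.
Nia has value 7.9 → rank 7.

7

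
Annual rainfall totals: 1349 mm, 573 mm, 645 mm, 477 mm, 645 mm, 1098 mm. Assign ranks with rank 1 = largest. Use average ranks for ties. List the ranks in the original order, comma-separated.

Sorted (descending): 1349, 1098, 645, 645, 573, 477
The 2 values of 645 occupy positions 3–4 → average rank (3+4)/2 = 3.5.

1, 5, 3.5, 6, 3.5, 2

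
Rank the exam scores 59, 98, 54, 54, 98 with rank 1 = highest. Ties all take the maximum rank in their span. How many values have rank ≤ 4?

3

Sorted (descending): 98, 98, 59, 54, 54
The 2 values of 98 occupy positions 1–2 → each gets rank 2.
The 2 values of 54 occupy positions 4–5 → each gets rank 5.
Ranks ≤ 4: {2, 2, 3} → 3 values.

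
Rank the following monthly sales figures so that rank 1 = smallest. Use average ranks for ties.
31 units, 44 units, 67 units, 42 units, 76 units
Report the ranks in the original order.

Sorted (ascending): 31, 42, 44, 67, 76
No ties — each value takes its position as its rank.

1, 3, 4, 2, 5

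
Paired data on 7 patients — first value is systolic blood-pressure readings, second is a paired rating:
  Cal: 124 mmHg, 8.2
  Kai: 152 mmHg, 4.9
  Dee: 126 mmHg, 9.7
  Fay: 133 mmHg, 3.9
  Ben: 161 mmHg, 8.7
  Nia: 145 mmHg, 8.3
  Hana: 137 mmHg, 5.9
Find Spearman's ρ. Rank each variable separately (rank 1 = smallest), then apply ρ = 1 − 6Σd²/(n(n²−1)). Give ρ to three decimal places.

Ranks of variable 1: 1, 6, 2, 3, 7, 5, 4
Ranks of variable 2: 4, 2, 7, 1, 6, 5, 3
d = r₁ − r₂: -3, 4, -5, 2, 1, 0, 1
d²: 9, 16, 25, 4, 1, 0, 1; Σd² = 56
ρ = 1 − 6·56/(7·48) = 1 − 336/336 = 0.000

0.000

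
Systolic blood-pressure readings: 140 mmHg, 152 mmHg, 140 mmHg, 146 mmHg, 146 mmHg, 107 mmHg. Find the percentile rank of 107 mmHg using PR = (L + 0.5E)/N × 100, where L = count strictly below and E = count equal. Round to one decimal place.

8.3

N = 6.
Strictly below 107: 0. Equal to 107: 1.
PR = (0 + 0.5·1)/6 × 100 = 8.3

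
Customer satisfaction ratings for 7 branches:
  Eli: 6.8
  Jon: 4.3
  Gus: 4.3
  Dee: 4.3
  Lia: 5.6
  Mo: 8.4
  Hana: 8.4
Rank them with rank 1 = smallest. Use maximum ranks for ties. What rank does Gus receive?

Sorted (ascending): 4.3, 4.3, 4.3, 5.6, 6.8, 8.4, 8.4
The 3 values of 4.3 occupy positions 1–3 → each gets rank 3.
The 2 values of 8.4 occupy positions 6–7 → each gets rank 7.
Gus has value 4.3 → rank 3.

3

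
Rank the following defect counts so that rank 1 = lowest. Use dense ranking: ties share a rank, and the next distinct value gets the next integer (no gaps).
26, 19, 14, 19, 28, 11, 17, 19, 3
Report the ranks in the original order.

Sorted (ascending): 3, 11, 14, 17, 19, 19, 19, 26, 28
The 3 values of 19 share dense rank 5.
Remaining distinct values take the next consecutive integers.

6, 5, 3, 5, 7, 2, 4, 5, 1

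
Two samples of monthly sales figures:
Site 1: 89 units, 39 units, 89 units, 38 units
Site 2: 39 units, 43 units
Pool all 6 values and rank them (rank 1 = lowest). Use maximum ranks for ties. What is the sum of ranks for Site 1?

16

Sorted (ascending): 38, 39, 39, 43, 89, 89
The 2 values of 39 occupy positions 2–3 → each gets rank 3.
The 2 values of 89 occupy positions 5–6 → each gets rank 6.
Site 1 values → pooled ranks: 89→6, 39→3, 89→6, 38→1
Rank sum = 6 + 3 + 6 + 1 = 16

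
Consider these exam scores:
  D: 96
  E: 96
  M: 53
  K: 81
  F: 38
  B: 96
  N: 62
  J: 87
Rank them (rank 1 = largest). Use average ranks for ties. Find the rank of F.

Sorted (descending): 96, 96, 96, 87, 81, 62, 53, 38
The 3 values of 96 occupy positions 1–3 → average rank 2.
F has value 38 → rank 8.

8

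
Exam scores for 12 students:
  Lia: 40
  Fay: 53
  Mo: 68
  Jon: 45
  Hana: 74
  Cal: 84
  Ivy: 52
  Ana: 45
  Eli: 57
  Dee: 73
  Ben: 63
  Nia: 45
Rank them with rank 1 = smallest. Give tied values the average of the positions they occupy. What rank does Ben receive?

8

Sorted (ascending): 40, 45, 45, 45, 52, 53, 57, 63, 68, 73, 74, 84
The 3 values of 45 occupy positions 2–4 → average rank 3.
Ben has value 63 → rank 8.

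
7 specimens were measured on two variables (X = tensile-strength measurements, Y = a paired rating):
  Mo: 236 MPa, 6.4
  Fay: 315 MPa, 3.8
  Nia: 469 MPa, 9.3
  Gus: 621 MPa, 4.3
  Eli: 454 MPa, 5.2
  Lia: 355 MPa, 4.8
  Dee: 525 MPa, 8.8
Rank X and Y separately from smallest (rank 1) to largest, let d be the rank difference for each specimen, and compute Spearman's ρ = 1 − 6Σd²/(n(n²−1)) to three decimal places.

Ranks of variable 1: 1, 2, 5, 7, 4, 3, 6
Ranks of variable 2: 5, 1, 7, 2, 4, 3, 6
d = r₁ − r₂: -4, 1, -2, 5, 0, 0, 0
d²: 16, 1, 4, 25, 0, 0, 0; Σd² = 46
ρ = 1 − 6·46/(7·48) = 1 − 276/336 = 0.179

0.179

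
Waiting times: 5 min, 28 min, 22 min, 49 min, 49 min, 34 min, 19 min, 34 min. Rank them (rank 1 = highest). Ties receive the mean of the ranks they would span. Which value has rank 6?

Sorted (descending): 49, 49, 34, 34, 28, 22, 19, 5
The 2 values of 49 occupy positions 1–2 → average rank (1+2)/2 = 1.5.
The 2 values of 34 occupy positions 3–4 → average rank (3+4)/2 = 3.5.
Rank 6 → value 22.

22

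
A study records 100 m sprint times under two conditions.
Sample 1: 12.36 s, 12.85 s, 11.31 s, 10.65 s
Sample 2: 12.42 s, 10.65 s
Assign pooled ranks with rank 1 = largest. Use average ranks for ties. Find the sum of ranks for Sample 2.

Sorted (descending): 12.85, 12.42, 12.36, 11.31, 10.65, 10.65
The 2 values of 10.65 occupy positions 5–6 → average rank (5+6)/2 = 5.5.
Sample 2 values → pooled ranks: 12.42→2, 10.65→5.5
Rank sum = 2 + 5.5 = 7.5

7.5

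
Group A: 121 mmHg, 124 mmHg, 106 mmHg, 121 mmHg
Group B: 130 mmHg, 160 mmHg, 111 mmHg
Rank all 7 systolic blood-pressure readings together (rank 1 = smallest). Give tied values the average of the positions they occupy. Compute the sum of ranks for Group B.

Sorted (ascending): 106, 111, 121, 121, 124, 130, 160
The 2 values of 121 occupy positions 3–4 → average rank (3+4)/2 = 3.5.
Group B values → pooled ranks: 130→6, 160→7, 111→2
Rank sum = 6 + 7 + 2 = 15

15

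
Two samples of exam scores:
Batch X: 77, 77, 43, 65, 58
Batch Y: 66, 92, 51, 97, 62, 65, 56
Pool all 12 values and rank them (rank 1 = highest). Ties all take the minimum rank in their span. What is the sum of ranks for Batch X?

Sorted (descending): 97, 92, 77, 77, 66, 65, 65, 62, 58, 56, 51, 43
The 2 values of 77 occupy positions 3–4 → each gets rank 3.
The 2 values of 65 occupy positions 6–7 → each gets rank 6.
Batch X values → pooled ranks: 77→3, 77→3, 43→12, 65→6, 58→9
Rank sum = 3 + 3 + 12 + 6 + 9 = 33

33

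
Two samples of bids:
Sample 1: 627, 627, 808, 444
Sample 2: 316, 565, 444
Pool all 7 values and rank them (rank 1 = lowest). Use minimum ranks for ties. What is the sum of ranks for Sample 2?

7

Sorted (ascending): 316, 444, 444, 565, 627, 627, 808
The 2 values of 444 occupy positions 2–3 → each gets rank 2.
The 2 values of 627 occupy positions 5–6 → each gets rank 5.
Sample 2 values → pooled ranks: 316→1, 565→4, 444→2
Rank sum = 1 + 4 + 2 = 7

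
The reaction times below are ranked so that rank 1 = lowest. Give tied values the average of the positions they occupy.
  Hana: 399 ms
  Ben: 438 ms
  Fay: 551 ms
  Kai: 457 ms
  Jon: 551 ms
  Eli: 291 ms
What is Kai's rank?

4

Sorted (ascending): 291, 399, 438, 457, 551, 551
The 2 values of 551 occupy positions 5–6 → average rank (5+6)/2 = 5.5.
Kai has value 457 ms → rank 4.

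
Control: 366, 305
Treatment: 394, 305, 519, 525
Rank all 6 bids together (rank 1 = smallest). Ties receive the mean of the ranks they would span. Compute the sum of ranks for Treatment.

Sorted (ascending): 305, 305, 366, 394, 519, 525
The 2 values of 305 occupy positions 1–2 → average rank (1+2)/2 = 1.5.
Treatment values → pooled ranks: 394→4, 305→1.5, 519→5, 525→6
Rank sum = 4 + 1.5 + 5 + 6 = 16.5

16.5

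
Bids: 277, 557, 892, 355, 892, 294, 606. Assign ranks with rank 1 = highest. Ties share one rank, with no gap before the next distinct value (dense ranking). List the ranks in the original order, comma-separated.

6, 3, 1, 4, 1, 5, 2

Sorted (descending): 892, 892, 606, 557, 355, 294, 277
The 2 values of 892 share dense rank 1.
Remaining distinct values take the next consecutive integers.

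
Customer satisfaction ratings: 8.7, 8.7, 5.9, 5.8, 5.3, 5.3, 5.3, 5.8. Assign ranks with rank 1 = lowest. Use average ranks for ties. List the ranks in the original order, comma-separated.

7.5, 7.5, 6, 4.5, 2, 2, 2, 4.5

Sorted (ascending): 5.3, 5.3, 5.3, 5.8, 5.8, 5.9, 8.7, 8.7
The 3 values of 5.3 occupy positions 1–3 → average rank 2.
The 2 values of 5.8 occupy positions 4–5 → average rank (4+5)/2 = 4.5.
The 2 values of 8.7 occupy positions 7–8 → average rank (7+8)/2 = 7.5.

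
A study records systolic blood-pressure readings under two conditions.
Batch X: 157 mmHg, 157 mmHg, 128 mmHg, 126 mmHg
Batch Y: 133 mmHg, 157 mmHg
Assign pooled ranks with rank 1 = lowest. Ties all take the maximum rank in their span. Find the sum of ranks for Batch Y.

Sorted (ascending): 126, 128, 133, 157, 157, 157
The 3 values of 157 occupy positions 4–6 → each gets rank 6.
Batch Y values → pooled ranks: 133→3, 157→6
Rank sum = 3 + 6 = 9

9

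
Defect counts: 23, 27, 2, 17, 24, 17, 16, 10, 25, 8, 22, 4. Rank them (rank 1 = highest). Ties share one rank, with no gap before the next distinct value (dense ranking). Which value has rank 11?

Sorted (descending): 27, 25, 24, 23, 22, 17, 17, 16, 10, 8, 4, 2
The 2 values of 17 share dense rank 6.
Remaining distinct values take the next consecutive integers.
Rank 11 → value 2.

2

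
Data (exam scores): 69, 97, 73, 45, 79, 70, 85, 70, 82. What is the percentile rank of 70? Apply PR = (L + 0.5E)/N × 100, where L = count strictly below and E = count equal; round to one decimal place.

33.3

N = 9.
Strictly below 70: 2. Equal to 70: 2.
PR = (2 + 0.5·2)/9 × 100 = 33.3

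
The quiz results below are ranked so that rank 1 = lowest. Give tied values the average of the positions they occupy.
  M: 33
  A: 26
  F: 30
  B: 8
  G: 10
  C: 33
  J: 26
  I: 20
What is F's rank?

6

Sorted (ascending): 8, 10, 20, 26, 26, 30, 33, 33
The 2 values of 26 occupy positions 4–5 → average rank (4+5)/2 = 4.5.
The 2 values of 33 occupy positions 7–8 → average rank (7+8)/2 = 7.5.
F has value 30 → rank 6.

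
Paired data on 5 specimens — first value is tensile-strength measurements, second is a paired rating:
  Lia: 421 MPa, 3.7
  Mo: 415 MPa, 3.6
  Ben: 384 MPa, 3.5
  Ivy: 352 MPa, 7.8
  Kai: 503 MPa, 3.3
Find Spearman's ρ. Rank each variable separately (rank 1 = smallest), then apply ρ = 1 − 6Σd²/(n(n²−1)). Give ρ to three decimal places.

Ranks of variable 1: 4, 3, 2, 1, 5
Ranks of variable 2: 4, 3, 2, 5, 1
d = r₁ − r₂: 0, 0, 0, -4, 4
d²: 0, 0, 0, 16, 16; Σd² = 32
ρ = 1 − 6·32/(5·24) = 1 − 192/120 = -0.600

-0.600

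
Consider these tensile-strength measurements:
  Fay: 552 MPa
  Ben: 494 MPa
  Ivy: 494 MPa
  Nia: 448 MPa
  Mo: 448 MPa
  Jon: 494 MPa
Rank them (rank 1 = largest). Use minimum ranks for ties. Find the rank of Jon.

Sorted (descending): 552, 494, 494, 494, 448, 448
The 3 values of 494 occupy positions 2–4 → each gets rank 2.
The 2 values of 448 occupy positions 5–6 → each gets rank 5.
Jon has value 494 MPa → rank 2.

2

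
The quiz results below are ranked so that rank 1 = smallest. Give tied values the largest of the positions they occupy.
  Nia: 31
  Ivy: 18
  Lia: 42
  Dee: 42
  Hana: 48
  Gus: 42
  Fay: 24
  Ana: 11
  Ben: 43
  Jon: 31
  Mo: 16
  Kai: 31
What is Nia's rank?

Sorted (ascending): 11, 16, 18, 24, 31, 31, 31, 42, 42, 42, 43, 48
The 3 values of 31 occupy positions 5–7 → each gets rank 7.
The 3 values of 42 occupy positions 8–10 → each gets rank 10.
Nia has value 31 → rank 7.

7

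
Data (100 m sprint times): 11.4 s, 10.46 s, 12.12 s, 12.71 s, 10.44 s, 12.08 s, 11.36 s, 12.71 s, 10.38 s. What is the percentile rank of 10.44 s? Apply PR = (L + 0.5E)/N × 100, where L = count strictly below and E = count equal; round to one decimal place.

N = 9.
Strictly below 10.44: 1. Equal to 10.44: 1.
PR = (1 + 0.5·1)/9 × 100 = 16.7

16.7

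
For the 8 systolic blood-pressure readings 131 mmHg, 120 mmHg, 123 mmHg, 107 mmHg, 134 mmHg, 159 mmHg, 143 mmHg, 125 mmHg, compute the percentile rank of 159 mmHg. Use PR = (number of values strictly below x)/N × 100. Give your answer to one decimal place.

N = 8.
Strictly below 159: 7. Equal to 159: 1.
PR = 7/8 × 100 = 87.5

87.5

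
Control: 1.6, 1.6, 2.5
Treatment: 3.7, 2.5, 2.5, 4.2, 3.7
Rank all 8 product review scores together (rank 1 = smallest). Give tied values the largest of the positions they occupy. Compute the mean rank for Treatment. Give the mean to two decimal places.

6.40

Sorted (ascending): 1.6, 1.6, 2.5, 2.5, 2.5, 3.7, 3.7, 4.2
The 2 values of 1.6 occupy positions 1–2 → each gets rank 2.
The 3 values of 2.5 occupy positions 3–5 → each gets rank 5.
The 2 values of 3.7 occupy positions 6–7 → each gets rank 7.
Treatment values → pooled ranks: 3.7→7, 2.5→5, 2.5→5, 4.2→8, 3.7→7
Mean rank = (7 + 5 + 5 + 8 + 7) / 5 = 6.40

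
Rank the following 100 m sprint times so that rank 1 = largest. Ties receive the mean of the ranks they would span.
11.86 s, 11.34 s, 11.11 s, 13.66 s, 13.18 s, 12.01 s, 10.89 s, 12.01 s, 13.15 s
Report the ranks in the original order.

Sorted (descending): 13.66, 13.18, 13.15, 12.01, 12.01, 11.86, 11.34, 11.11, 10.89
The 2 values of 12.01 occupy positions 4–5 → average rank (4+5)/2 = 4.5.

6, 7, 8, 1, 2, 4.5, 9, 4.5, 3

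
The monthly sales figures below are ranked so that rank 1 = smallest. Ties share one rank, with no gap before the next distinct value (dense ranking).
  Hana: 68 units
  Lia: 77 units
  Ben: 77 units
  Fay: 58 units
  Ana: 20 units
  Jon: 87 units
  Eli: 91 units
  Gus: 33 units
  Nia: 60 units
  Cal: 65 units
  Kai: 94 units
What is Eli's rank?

9

Sorted (ascending): 20, 33, 58, 60, 65, 68, 77, 77, 87, 91, 94
The 2 values of 77 share dense rank 7.
Remaining distinct values take the next consecutive integers.
Eli has value 91 units → rank 9.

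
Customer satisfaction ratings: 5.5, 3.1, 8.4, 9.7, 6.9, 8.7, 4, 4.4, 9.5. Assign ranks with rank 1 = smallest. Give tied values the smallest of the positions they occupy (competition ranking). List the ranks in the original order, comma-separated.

4, 1, 6, 9, 5, 7, 2, 3, 8

Sorted (ascending): 3.1, 4, 4.4, 5.5, 6.9, 8.4, 8.7, 9.5, 9.7
No ties — each value takes its position as its rank.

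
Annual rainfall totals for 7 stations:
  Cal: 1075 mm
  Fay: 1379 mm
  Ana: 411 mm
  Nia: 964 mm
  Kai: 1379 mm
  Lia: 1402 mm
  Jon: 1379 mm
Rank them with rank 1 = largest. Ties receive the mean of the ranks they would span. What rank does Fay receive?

3

Sorted (descending): 1402, 1379, 1379, 1379, 1075, 964, 411
The 3 values of 1379 occupy positions 2–4 → average rank 3.
Fay has value 1379 mm → rank 3.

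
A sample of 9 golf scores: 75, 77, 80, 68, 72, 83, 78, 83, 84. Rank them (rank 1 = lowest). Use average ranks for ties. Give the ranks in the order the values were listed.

3, 4, 6, 1, 2, 7.5, 5, 7.5, 9

Sorted (ascending): 68, 72, 75, 77, 78, 80, 83, 83, 84
The 2 values of 83 occupy positions 7–8 → average rank (7+8)/2 = 7.5.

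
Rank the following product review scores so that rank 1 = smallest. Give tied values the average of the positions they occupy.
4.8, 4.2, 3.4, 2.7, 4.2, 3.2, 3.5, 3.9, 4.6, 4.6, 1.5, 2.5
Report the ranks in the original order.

12, 8.5, 5, 3, 8.5, 4, 6, 7, 10.5, 10.5, 1, 2

Sorted (ascending): 1.5, 2.5, 2.7, 3.2, 3.4, 3.5, 3.9, 4.2, 4.2, 4.6, 4.6, 4.8
The 2 values of 4.2 occupy positions 8–9 → average rank (8+9)/2 = 8.5.
The 2 values of 4.6 occupy positions 10–11 → average rank (10+11)/2 = 10.5.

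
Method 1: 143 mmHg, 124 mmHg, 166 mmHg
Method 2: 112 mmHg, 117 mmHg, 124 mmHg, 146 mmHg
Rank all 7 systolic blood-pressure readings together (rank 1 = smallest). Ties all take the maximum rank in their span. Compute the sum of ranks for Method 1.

Sorted (ascending): 112, 117, 124, 124, 143, 146, 166
The 2 values of 124 occupy positions 3–4 → each gets rank 4.
Method 1 values → pooled ranks: 143→5, 124→4, 166→7
Rank sum = 5 + 4 + 7 = 16

16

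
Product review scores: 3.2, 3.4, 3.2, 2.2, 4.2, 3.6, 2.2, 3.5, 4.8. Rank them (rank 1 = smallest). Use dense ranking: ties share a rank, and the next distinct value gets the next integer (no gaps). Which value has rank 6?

Sorted (ascending): 2.2, 2.2, 3.2, 3.2, 3.4, 3.5, 3.6, 4.2, 4.8
The 2 values of 2.2 share dense rank 1.
The 2 values of 3.2 share dense rank 2.
Remaining distinct values take the next consecutive integers.
Rank 6 → value 4.2.

4.2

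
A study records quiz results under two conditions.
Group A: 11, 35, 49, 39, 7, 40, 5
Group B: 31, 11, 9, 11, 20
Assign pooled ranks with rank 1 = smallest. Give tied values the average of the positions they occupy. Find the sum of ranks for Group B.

28

Sorted (ascending): 5, 7, 9, 11, 11, 11, 20, 31, 35, 39, 40, 49
The 3 values of 11 occupy positions 4–6 → average rank 5.
Group B values → pooled ranks: 31→8, 11→5, 9→3, 11→5, 20→7
Rank sum = 8 + 5 + 3 + 5 + 7 = 28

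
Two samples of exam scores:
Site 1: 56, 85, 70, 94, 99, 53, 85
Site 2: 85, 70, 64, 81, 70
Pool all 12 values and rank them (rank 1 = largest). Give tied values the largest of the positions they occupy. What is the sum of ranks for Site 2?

39

Sorted (descending): 99, 94, 85, 85, 85, 81, 70, 70, 70, 64, 56, 53
The 3 values of 85 occupy positions 3–5 → each gets rank 5.
The 3 values of 70 occupy positions 7–9 → each gets rank 9.
Site 2 values → pooled ranks: 85→5, 70→9, 64→10, 81→6, 70→9
Rank sum = 5 + 9 + 10 + 6 + 9 = 39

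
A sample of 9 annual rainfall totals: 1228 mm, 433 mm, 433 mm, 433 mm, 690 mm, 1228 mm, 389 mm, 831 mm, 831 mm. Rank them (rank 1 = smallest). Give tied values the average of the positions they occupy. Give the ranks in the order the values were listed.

Sorted (ascending): 389, 433, 433, 433, 690, 831, 831, 1228, 1228
The 3 values of 433 occupy positions 2–4 → average rank 3.
The 2 values of 831 occupy positions 6–7 → average rank (6+7)/2 = 6.5.
The 2 values of 1228 occupy positions 8–9 → average rank (8+9)/2 = 8.5.

8.5, 3, 3, 3, 5, 8.5, 1, 6.5, 6.5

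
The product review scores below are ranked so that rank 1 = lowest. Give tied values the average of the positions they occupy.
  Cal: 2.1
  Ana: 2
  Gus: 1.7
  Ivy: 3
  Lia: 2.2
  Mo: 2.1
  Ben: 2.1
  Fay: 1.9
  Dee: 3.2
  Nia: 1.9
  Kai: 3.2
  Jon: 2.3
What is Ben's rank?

Sorted (ascending): 1.7, 1.9, 1.9, 2, 2.1, 2.1, 2.1, 2.2, 2.3, 3, 3.2, 3.2
The 2 values of 1.9 occupy positions 2–3 → average rank (2+3)/2 = 2.5.
The 3 values of 2.1 occupy positions 5–7 → average rank 6.
The 2 values of 3.2 occupy positions 11–12 → average rank (11+12)/2 = 11.5.
Ben has value 2.1 → rank 6.

6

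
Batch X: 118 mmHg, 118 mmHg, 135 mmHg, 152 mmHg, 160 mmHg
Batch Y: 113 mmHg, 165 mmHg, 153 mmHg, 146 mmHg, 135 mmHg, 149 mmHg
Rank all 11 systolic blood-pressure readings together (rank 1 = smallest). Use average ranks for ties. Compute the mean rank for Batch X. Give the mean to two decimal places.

Sorted (ascending): 113, 118, 118, 135, 135, 146, 149, 152, 153, 160, 165
The 2 values of 118 occupy positions 2–3 → average rank (2+3)/2 = 2.5.
The 2 values of 135 occupy positions 4–5 → average rank (4+5)/2 = 4.5.
Batch X values → pooled ranks: 118→2.5, 118→2.5, 135→4.5, 152→8, 160→10
Mean rank = (2.5 + 2.5 + 4.5 + 8 + 10) / 5 = 5.50

5.50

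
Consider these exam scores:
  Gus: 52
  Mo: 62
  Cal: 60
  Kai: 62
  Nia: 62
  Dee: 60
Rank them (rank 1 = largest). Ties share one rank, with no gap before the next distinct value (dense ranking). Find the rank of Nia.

Sorted (descending): 62, 62, 62, 60, 60, 52
The 3 values of 62 share dense rank 1.
The 2 values of 60 share dense rank 2.
Remaining distinct values take the next consecutive integers.
Nia has value 62 → rank 1.

1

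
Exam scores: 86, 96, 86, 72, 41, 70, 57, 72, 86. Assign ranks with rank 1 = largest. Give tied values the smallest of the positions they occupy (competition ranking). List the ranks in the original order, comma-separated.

Sorted (descending): 96, 86, 86, 86, 72, 72, 70, 57, 41
The 3 values of 86 occupy positions 2–4 → each gets rank 2.
The 2 values of 72 occupy positions 5–6 → each gets rank 5.

2, 1, 2, 5, 9, 7, 8, 5, 2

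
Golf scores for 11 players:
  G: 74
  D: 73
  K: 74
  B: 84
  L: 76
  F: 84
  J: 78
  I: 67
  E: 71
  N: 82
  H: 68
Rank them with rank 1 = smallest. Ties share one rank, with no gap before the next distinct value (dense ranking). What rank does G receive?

Sorted (ascending): 67, 68, 71, 73, 74, 74, 76, 78, 82, 84, 84
The 2 values of 74 share dense rank 5.
The 2 values of 84 share dense rank 9.
Remaining distinct values take the next consecutive integers.
G has value 74 → rank 5.

5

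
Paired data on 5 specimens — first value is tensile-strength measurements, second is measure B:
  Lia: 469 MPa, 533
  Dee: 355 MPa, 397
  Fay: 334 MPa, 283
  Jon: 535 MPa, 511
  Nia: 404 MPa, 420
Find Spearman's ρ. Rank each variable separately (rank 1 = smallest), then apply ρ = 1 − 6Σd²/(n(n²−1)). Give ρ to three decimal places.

Ranks of variable 1: 4, 2, 1, 5, 3
Ranks of variable 2: 5, 2, 1, 4, 3
d = r₁ − r₂: -1, 0, 0, 1, 0
d²: 1, 0, 0, 1, 0; Σd² = 2
ρ = 1 − 6·2/(5·24) = 1 − 12/120 = 0.900

0.900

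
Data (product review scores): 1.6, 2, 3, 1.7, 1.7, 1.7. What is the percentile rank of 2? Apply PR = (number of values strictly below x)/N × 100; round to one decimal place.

66.7

N = 6.
Strictly below 2: 4. Equal to 2: 1.
PR = 4/6 × 100 = 66.7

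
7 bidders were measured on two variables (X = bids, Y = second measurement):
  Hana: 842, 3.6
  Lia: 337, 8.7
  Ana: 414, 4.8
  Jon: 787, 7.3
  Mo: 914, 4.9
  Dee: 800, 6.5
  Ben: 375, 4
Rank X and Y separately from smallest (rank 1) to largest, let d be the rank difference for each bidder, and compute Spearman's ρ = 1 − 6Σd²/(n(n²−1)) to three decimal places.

-0.321

Ranks of variable 1: 6, 1, 3, 4, 7, 5, 2
Ranks of variable 2: 1, 7, 3, 6, 4, 5, 2
d = r₁ − r₂: 5, -6, 0, -2, 3, 0, 0
d²: 25, 36, 0, 4, 9, 0, 0; Σd² = 74
ρ = 1 − 6·74/(7·48) = 1 − 444/336 = -0.321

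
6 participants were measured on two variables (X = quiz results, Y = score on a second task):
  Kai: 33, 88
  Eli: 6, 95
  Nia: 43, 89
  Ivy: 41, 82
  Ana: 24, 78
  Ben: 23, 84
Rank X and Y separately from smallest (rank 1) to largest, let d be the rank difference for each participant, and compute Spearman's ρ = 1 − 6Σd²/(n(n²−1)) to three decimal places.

Ranks of variable 1: 4, 1, 6, 5, 3, 2
Ranks of variable 2: 4, 6, 5, 2, 1, 3
d = r₁ − r₂: 0, -5, 1, 3, 2, -1
d²: 0, 25, 1, 9, 4, 1; Σd² = 40
ρ = 1 − 6·40/(6·35) = 1 − 240/210 = -0.143

-0.143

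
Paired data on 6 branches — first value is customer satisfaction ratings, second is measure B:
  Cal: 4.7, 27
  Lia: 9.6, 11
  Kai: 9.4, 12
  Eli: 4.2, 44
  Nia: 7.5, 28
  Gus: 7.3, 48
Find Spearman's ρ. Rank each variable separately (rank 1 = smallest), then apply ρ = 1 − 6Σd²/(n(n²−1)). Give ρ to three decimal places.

Ranks of variable 1: 2, 6, 5, 1, 4, 3
Ranks of variable 2: 3, 1, 2, 5, 4, 6
d = r₁ − r₂: -1, 5, 3, -4, 0, -3
d²: 1, 25, 9, 16, 0, 9; Σd² = 60
ρ = 1 − 6·60/(6·35) = 1 − 360/210 = -0.714

-0.714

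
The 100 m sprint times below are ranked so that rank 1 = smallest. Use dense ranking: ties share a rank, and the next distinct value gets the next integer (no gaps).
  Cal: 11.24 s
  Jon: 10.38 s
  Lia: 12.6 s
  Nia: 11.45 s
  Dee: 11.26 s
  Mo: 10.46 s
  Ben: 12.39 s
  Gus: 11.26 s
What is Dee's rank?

Sorted (ascending): 10.38, 10.46, 11.24, 11.26, 11.26, 11.45, 12.39, 12.6
The 2 values of 11.26 share dense rank 4.
Remaining distinct values take the next consecutive integers.
Dee has value 11.26 s → rank 4.

4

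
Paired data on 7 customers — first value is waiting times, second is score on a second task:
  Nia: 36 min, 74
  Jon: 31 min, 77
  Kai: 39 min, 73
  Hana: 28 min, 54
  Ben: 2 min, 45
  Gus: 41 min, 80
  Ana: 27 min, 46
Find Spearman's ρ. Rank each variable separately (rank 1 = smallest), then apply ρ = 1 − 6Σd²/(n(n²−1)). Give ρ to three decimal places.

Ranks of variable 1: 5, 4, 6, 3, 1, 7, 2
Ranks of variable 2: 5, 6, 4, 3, 1, 7, 2
d = r₁ − r₂: 0, -2, 2, 0, 0, 0, 0
d²: 0, 4, 4, 0, 0, 0, 0; Σd² = 8
ρ = 1 − 6·8/(7·48) = 1 − 48/336 = 0.857

0.857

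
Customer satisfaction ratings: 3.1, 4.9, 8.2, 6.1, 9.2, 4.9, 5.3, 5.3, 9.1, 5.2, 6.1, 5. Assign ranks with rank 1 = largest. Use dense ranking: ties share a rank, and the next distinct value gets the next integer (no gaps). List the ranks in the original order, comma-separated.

Sorted (descending): 9.2, 9.1, 8.2, 6.1, 6.1, 5.3, 5.3, 5.2, 5, 4.9, 4.9, 3.1
The 2 values of 6.1 share dense rank 4.
The 2 values of 5.3 share dense rank 5.
The 2 values of 4.9 share dense rank 8.
Remaining distinct values take the next consecutive integers.

9, 8, 3, 4, 1, 8, 5, 5, 2, 6, 4, 7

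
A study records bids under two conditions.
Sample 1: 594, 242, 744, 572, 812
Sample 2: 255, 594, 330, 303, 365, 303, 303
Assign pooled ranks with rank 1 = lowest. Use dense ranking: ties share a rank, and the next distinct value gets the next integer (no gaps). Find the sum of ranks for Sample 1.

Sorted (ascending): 242, 255, 303, 303, 303, 330, 365, 572, 594, 594, 744, 812
The 3 values of 303 share dense rank 3.
The 2 values of 594 share dense rank 7.
Remaining distinct values take the next consecutive integers.
Sample 1 values → pooled ranks: 594→7, 242→1, 744→8, 572→6, 812→9
Rank sum = 7 + 1 + 8 + 6 + 9 = 31

31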